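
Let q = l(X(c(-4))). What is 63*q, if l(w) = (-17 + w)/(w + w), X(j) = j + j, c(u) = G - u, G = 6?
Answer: 189/40 ≈ 4.7250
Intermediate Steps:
c(u) = 6 - u
X(j) = 2*j
l(w) = (-17 + w)/(2*w) (l(w) = (-17 + w)/((2*w)) = (-17 + w)*(1/(2*w)) = (-17 + w)/(2*w))
q = 3/40 (q = (-17 + 2*(6 - 1*(-4)))/(2*((2*(6 - 1*(-4))))) = (-17 + 2*(6 + 4))/(2*((2*(6 + 4)))) = (-17 + 2*10)/(2*((2*10))) = (½)*(-17 + 20)/20 = (½)*(1/20)*3 = 3/40 ≈ 0.075000)
63*q = 63*(3/40) = 189/40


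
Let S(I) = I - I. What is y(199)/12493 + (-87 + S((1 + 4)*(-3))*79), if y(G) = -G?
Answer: -1087090/12493 ≈ -87.016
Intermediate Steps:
S(I) = 0
y(199)/12493 + (-87 + S((1 + 4)*(-3))*79) = -1*199/12493 + (-87 + 0*79) = -199*1/12493 + (-87 + 0) = -199/12493 - 87 = -1087090/12493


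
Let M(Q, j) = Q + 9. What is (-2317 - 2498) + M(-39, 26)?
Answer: -4845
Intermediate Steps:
M(Q, j) = 9 + Q
(-2317 - 2498) + M(-39, 26) = (-2317 - 2498) + (9 - 39) = -4815 - 30 = -4845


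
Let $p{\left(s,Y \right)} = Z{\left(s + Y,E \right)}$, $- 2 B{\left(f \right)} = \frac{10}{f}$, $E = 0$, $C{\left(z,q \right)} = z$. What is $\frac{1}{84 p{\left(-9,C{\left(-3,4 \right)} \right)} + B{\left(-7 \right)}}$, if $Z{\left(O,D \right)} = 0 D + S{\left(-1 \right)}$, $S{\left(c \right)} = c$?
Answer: $- \frac{7}{583} \approx -0.012007$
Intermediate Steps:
$B{\left(f \right)} = - \frac{5}{f}$ ($B{\left(f \right)} = - \frac{10 \frac{1}{f}}{2} = - \frac{5}{f}$)
$Z{\left(O,D \right)} = -1$ ($Z{\left(O,D \right)} = 0 D - 1 = 0 - 1 = -1$)
$p{\left(s,Y \right)} = -1$
$\frac{1}{84 p{\left(-9,C{\left(-3,4 \right)} \right)} + B{\left(-7 \right)}} = \frac{1}{84 \left(-1\right) - \frac{5}{-7}} = \frac{1}{-84 - - \frac{5}{7}} = \frac{1}{-84 + \frac{5}{7}} = \frac{1}{- \frac{583}{7}} = - \frac{7}{583}$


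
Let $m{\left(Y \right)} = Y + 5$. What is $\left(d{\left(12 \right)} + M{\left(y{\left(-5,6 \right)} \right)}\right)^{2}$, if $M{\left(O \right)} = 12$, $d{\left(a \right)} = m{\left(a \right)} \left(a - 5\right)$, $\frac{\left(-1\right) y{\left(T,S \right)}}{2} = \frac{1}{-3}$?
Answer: $17161$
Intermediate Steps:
$m{\left(Y \right)} = 5 + Y$
$y{\left(T,S \right)} = \frac{2}{3}$ ($y{\left(T,S \right)} = - \frac{2}{-3} = \left(-2\right) \left(- \frac{1}{3}\right) = \frac{2}{3}$)
$d{\left(a \right)} = \left(-5 + a\right) \left(5 + a\right)$ ($d{\left(a \right)} = \left(5 + a\right) \left(a - 5\right) = \left(5 + a\right) \left(-5 + a\right) = \left(-5 + a\right) \left(5 + a\right)$)
$\left(d{\left(12 \right)} + M{\left(y{\left(-5,6 \right)} \right)}\right)^{2} = \left(\left(-25 + 12^{2}\right) + 12\right)^{2} = \left(\left(-25 + 144\right) + 12\right)^{2} = \left(119 + 12\right)^{2} = 131^{2} = 17161$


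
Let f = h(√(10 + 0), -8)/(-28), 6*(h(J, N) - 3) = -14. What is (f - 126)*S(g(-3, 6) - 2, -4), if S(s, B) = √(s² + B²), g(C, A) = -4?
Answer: -5293*√13/21 ≈ -908.77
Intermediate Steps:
h(J, N) = ⅔ (h(J, N) = 3 + (⅙)*(-14) = 3 - 7/3 = ⅔)
f = -1/42 (f = (⅔)/(-28) = (⅔)*(-1/28) = -1/42 ≈ -0.023810)
S(s, B) = √(B² + s²)
(f - 126)*S(g(-3, 6) - 2, -4) = (-1/42 - 126)*√((-4)² + (-4 - 2)²) = -5293*√(16 + (-6)²)/42 = -5293*√(16 + 36)/42 = -5293*√13/21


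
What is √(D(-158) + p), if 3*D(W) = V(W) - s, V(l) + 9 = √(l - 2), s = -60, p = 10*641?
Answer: √(57843 + 12*I*√10)/3 ≈ 80.169 + 0.026297*I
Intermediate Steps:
p = 6410
V(l) = -9 + √(-2 + l) (V(l) = -9 + √(l - 2) = -9 + √(-2 + l))
D(W) = 17 + √(-2 + W)/3 (D(W) = ((-9 + √(-2 + W)) - 1*(-60))/3 = ((-9 + √(-2 + W)) + 60)/3 = (51 + √(-2 + W))/3 = 17 + √(-2 + W)/3)
√(D(-158) + p) = √((17 + √(-2 - 158)/3) + 6410) = √((17 + √(-160)/3) + 6410) = √((17 + (4*I*√10)/3) + 6410) = √((17 + 4*I*√10/3) + 6410) = √(6427 + 4*I*√10/3)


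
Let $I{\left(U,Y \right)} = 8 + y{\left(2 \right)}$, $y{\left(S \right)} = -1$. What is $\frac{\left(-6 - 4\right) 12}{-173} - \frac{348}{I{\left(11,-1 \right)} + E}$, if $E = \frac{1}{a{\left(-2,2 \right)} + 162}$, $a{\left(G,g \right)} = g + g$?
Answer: $- \frac{9854304}{201199} \approx -48.978$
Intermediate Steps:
$a{\left(G,g \right)} = 2 g$
$E = \frac{1}{166}$ ($E = \frac{1}{2 \cdot 2 + 162} = \frac{1}{4 + 162} = \frac{1}{166} \approx 0.0060241$)
$I{\left(U,Y \right)} = 7$ ($I{\left(U,Y \right)} = 8 - 1 = 7$)
$\frac{\left(-6 - 4\right) 12}{-173} - \frac{348}{I{\left(11,-1 \right)} + E} = \frac{\left(-6 - 4\right) 12}{-173} - \frac{348}{7 + \frac{1}{166}} = \left(-10\right) 12 \left(- \frac{1}{173}\right) - \frac{348}{\frac{1163}{166}} = \left(-120\right) \left(- \frac{1}{173}\right) - \frac{57768}{1163} = \frac{120}{173} - \frac{57768}{1163} = - \frac{9854304}{201199}$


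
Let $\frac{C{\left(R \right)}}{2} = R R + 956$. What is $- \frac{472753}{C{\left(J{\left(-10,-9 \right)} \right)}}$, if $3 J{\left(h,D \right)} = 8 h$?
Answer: $- \frac{4254777}{30008} \approx -141.79$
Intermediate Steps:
$J{\left(h,D \right)} = \frac{8 h}{3}$
$C{\left(R \right)} = 1912 + 2 R^{2}$ ($C{\left(R \right)} = 2 \left(R R + 956\right) = 2 \left(R^{2} + 956\right) = 2 \left(956 + R^{2}\right) = 1912 + 2 R^{2}$)
$- \frac{472753}{C{\left(J{\left(-10,-9 \right)} \right)}} = - \frac{472753}{1912 + 2 \left(\frac{8}{3} \left(-10\right)\right)^{2}} = - \frac{472753}{1912 + 2 \left(- \frac{80}{3}\right)^{2}} = - \frac{472753}{1912 + 2 \cdot \frac{6400}{9}} = - \frac{472753}{1912 + \frac{12800}{9}} = - \frac{472753}{\frac{30008}{9}} = \left(-472753\right) \frac{9}{30008} = - \frac{4254777}{30008}$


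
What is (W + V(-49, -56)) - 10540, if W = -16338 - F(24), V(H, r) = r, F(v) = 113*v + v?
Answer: -29670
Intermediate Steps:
F(v) = 114*v
W = -19074 (W = -16338 - 114*24 = -16338 - 1*2736 = -16338 - 2736 = -19074)
(W + V(-49, -56)) - 10540 = (-19074 - 56) - 10540 = -19130 - 10540 = -29670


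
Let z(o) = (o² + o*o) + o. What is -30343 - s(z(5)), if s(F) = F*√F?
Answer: -30343 - 55*√55 ≈ -30751.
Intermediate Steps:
z(o) = o + 2*o² (z(o) = (o² + o²) + o = 2*o² + o = o + 2*o²)
s(F) = F^(3/2)
-30343 - s(z(5)) = -30343 - (5*(1 + 2*5))^(3/2) = -30343 - (5*(1 + 10))^(3/2) = -30343 - (5*11)^(3/2) = -30343 - 55^(3/2) = -30343 - 55*√55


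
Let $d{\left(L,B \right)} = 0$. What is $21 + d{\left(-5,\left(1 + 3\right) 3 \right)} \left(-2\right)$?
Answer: $21$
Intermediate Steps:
$21 + d{\left(-5,\left(1 + 3\right) 3 \right)} \left(-2\right) = 21 + 0 \left(-2\right) = 21 + 0 = 21$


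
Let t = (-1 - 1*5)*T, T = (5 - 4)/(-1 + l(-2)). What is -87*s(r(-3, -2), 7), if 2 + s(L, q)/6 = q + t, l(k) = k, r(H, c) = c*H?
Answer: -3654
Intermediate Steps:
r(H, c) = H*c
T = -⅓ (T = (5 - 4)/(-1 - 2) = 1/(-3) = 1*(-⅓) = -⅓ ≈ -0.33333)
t = 2 (t = (-1 - 1*5)*(-⅓) = (-1 - 5)*(-⅓) = -6*(-⅓) = 2)
s(L, q) = 6*q (s(L, q) = -12 + 6*(q + 2) = -12 + 6*(2 + q) = -12 + (12 + 6*q) = 6*q)
-87*s(r(-3, -2), 7) = -522*7 = -87*42 = -3654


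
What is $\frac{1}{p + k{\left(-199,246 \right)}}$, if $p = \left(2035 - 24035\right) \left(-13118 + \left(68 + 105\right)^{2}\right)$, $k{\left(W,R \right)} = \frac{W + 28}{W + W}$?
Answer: $- \frac{398}{147197115829} \approx -2.7039 \cdot 10^{-9}$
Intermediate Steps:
$k{\left(W,R \right)} = \frac{28 + W}{2 W}$
$p = -369842000$ ($p = - 22000 \left(-13118 + 173^{2}\right) = - 22000 \left(-13118 + 29929\right) = \left(-22000\right) 16811 = -369842000$)
$\frac{1}{p + k{\left(-199,246 \right)}} = \frac{1}{-369842000 + \frac{28 - 199}{2 \left(-199\right)}} = \frac{1}{-369842000 + \frac{1}{2} \left(- \frac{1}{199}\right) \left(-171\right)} = \frac{1}{-369842000 + \frac{171}{398}} = \frac{1}{- \frac{147197115829}{398}} = - \frac{398}{147197115829}$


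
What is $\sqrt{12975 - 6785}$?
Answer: $\sqrt{6190} \approx 78.677$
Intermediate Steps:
$\sqrt{12975 - 6785} = \sqrt{6190}$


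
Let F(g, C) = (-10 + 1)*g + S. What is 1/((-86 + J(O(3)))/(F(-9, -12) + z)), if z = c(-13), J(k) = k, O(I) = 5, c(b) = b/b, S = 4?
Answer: -86/81 ≈ -1.0617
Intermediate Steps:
c(b) = 1
z = 1
F(g, C) = 4 - 9*g (F(g, C) = (-10 + 1)*g + 4 = -9*g + 4 = 4 - 9*g)
1/((-86 + J(O(3)))/(F(-9, -12) + z)) = 1/((-86 + 5)/((4 - 9*(-9)) + 1)) = 1/(-81/((4 + 81) + 1)) = 1/(-81/(85 + 1)) = 1/(-81/86) = -86/81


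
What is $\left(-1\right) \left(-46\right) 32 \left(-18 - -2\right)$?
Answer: $-23552$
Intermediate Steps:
$\left(-1\right) \left(-46\right) 32 \left(-18 - -2\right) = 46 \cdot 32 \left(-18 + 2\right) = 1472 \left(-16\right) = -23552$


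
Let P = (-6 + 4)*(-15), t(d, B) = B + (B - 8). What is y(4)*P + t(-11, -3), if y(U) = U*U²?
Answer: 1906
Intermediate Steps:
y(U) = U³
t(d, B) = -8 + 2*B (t(d, B) = B + (-8 + B) = -8 + 2*B)
P = 30 (P = -2*(-15) = 30)
y(4)*P + t(-11, -3) = 4³*30 + (-8 + 2*(-3)) = 64*30 + (-8 - 6) = 1920 - 14 = 1906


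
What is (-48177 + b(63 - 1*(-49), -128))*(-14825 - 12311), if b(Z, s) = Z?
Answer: 1304291840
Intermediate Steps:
(-48177 + b(63 - 1*(-49), -128))*(-14825 - 12311) = (-48177 + (63 - 1*(-49)))*(-14825 - 12311) = (-48177 + (63 + 49))*(-27136) = (-48177 + 112)*(-27136) = -48065*(-27136) = 1304291840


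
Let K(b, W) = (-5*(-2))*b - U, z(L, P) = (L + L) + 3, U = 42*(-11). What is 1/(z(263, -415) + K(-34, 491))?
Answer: 1/651 ≈ 0.0015361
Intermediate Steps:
U = -462
z(L, P) = 3 + 2*L (z(L, P) = 2*L + 3 = 3 + 2*L)
K(b, W) = 462 + 10*b (K(b, W) = (-5*(-2))*b - 1*(-462) = 10*b + 462 = 462 + 10*b)
1/(z(263, -415) + K(-34, 491)) = 1/((3 + 2*263) + (462 + 10*(-34))) = 1/((3 + 526) + (462 - 340)) = 1/(529 + 122) = 1/651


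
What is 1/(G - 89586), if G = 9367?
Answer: -1/80219 ≈ -1.2466e-5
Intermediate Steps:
1/(G - 89586) = 1/(9367 - 89586) = 1/(-80219) = -1/80219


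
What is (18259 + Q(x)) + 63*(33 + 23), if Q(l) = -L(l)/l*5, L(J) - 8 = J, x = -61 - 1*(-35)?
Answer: 283186/13 ≈ 21784.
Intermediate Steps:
x = -26 (x = -61 + 35 = -26)
L(J) = 8 + J
Q(l) = -5*(8 + l)/l (Q(l) = -(8 + l)/l*5 = -5*(8 + l)/l)
(18259 + Q(x)) + 63*(33 + 23) = (18259 + (-5 - 40/(-26))) + 63*(33 + 23) = (18259 + (-5 - 40*(-1/26))) + 63*56 = (18259 + (-5 + 20/13)) + 3528 = (18259 - 45/13) + 3528 = 237322/13 + 3528 = 283186/13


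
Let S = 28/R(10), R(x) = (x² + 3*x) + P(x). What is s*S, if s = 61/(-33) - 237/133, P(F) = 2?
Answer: -15934/20691 ≈ -0.77009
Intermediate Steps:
s = -15934/4389 (s = 61*(-1/33) - 237*1/133 = -61/33 - 237/133 = -15934/4389 ≈ -3.6304)
R(x) = 2 + x² + 3*x (R(x) = (x² + 3*x) + 2 = 2 + x² + 3*x)
S = 7/33 (S = 28/(2 + 10² + 3*10) = 28/(2 + 100 + 30) = 28/132 = 28*(1/132) = 7/33 ≈ 0.21212)
s*S = -15934/4389*7/33 = -15934/20691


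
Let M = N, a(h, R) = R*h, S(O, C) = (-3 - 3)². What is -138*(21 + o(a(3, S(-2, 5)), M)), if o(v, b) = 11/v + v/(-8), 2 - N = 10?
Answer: -18883/18 ≈ -1049.1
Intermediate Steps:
N = -8 (N = 2 - 1*10 = 2 - 10 = -8)
S(O, C) = 36 (S(O, C) = (-6)² = 36)
M = -8
o(v, b) = 11/v - v/8 (o(v, b) = 11/v + v*(-⅛) = 11/v - v/8)
-138*(21 + o(a(3, S(-2, 5)), M)) = -138*(21 + (11/((36*3)) - 9*3/2)) = -138*(21 + (11/108 - ⅛*108)) = -138*(21 + (11*(1/108) - 27/2)) = -138*(21 + (11/108 - 27/2)) = -138*(21 - 1447/108) = -138*821/108 = -18883/18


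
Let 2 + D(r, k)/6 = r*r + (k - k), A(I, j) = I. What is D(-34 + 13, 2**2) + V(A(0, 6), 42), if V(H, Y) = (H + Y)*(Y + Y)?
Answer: 6162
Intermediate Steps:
V(H, Y) = 2*Y*(H + Y) (V(H, Y) = (H + Y)*(2*Y) = 2*Y*(H + Y))
D(r, k) = -12 + 6*r**2 (D(r, k) = -12 + 6*(r*r + (k - k)) = -12 + 6*(r**2 + 0) = -12 + 6*r**2)
D(-34 + 13, 2**2) + V(A(0, 6), 42) = (-12 + 6*(-34 + 13)**2) + 2*42*(0 + 42) = (-12 + 6*(-21)**2) + 2*42*42 = (-12 + 6*441) + 3528 = (-12 + 2646) + 3528 = 2634 + 3528 = 6162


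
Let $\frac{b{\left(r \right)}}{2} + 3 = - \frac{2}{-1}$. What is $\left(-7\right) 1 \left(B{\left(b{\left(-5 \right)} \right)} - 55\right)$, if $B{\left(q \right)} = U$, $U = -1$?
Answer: $392$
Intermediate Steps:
$b{\left(r \right)} = -2$ ($b{\left(r \right)} = -6 + 2 \left(- \frac{2}{-1}\right) = -6 + 2 \left(\left(-2\right) \left(-1\right)\right) = -6 + 2 \cdot 2 = -6 + 4 = -2$)
$B{\left(q \right)} = -1$
$\left(-7\right) 1 \left(B{\left(b{\left(-5 \right)} \right)} - 55\right) = \left(-7\right) 1 \left(-1 - 55\right) = \left(-7\right) \left(-56\right) = 392$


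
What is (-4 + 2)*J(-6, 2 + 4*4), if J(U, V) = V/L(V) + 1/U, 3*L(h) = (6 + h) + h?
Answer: -47/21 ≈ -2.2381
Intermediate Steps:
L(h) = 2 + 2*h/3 (L(h) = ((6 + h) + h)/3 = (6 + 2*h)/3 = 2 + 2*h/3)
J(U, V) = 1/U + V/(2 + 2*V/3) (J(U, V) = V/(2 + 2*V/3) + 1/U = 1/U + V/(2 + 2*V/3))
(-4 + 2)*J(-6, 2 + 4*4) = (-4 + 2)*((3 + (2 + 4*4) + (3/2)*(-6)*(2 + 4*4))/((-6)*(3 + (2 + 4*4)))) = -(-1)*(3 + (2 + 16) + (3/2)*(-6)*(2 + 16))/(3*(3 + (2 + 16))) = -(-1)*(3 + 18 + (3/2)*(-6)*18)/(3*(3 + 18)) = -(-1)*(3 + 18 - 162)/(3*21) = -(-1)*(-141)/(3*21) = -2*47/42 = -47/21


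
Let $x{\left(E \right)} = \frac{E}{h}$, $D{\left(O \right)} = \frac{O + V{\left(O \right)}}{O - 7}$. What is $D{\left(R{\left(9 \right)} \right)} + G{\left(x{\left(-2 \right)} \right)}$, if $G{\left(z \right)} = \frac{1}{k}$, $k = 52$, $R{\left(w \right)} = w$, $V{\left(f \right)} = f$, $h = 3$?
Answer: $\frac{469}{52} \approx 9.0192$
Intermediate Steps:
$D{\left(O \right)} = \frac{2 O}{-7 + O}$ ($D{\left(O \right)} = \frac{O + O}{O - 7} = \frac{2 O}{-7 + O}$)
$x{\left(E \right)} = \frac{E}{3}$
$G{\left(z \right)} = \frac{1}{52}$
$D{\left(R{\left(9 \right)} \right)} + G{\left(x{\left(-2 \right)} \right)} = 2 \cdot 9 \frac{1}{-7 + 9} + \frac{1}{52} = 2 \cdot 9 \cdot \frac{1}{2} + \frac{1}{52} = 9 + \frac{1}{52} = \frac{469}{52}$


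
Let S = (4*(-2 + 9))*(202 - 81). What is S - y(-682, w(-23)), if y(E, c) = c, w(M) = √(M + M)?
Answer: 3388 - I*√46 ≈ 3388.0 - 6.7823*I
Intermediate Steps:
w(M) = √2*√M (w(M) = √(2*M) = √2*√M)
S = 3388 (S = (4*7)*121 = 28*121 = 3388)
S - y(-682, w(-23)) = 3388 - √2*√(-23) = 3388 - √2*I*√23 = 3388 - I*√46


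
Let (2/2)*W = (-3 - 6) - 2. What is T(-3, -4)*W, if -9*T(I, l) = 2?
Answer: 22/9 ≈ 2.4444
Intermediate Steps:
T(I, l) = -2/9 (T(I, l) = -⅑*2 = -2/9)
W = -11 (W = (-3 - 6) - 2 = -9 - 2 = -11)
T(-3, -4)*W = -2/9*(-11) = 22/9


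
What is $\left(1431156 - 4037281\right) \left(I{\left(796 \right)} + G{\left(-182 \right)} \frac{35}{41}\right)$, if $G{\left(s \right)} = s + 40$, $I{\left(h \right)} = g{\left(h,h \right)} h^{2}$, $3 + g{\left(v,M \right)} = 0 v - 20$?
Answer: $\frac{1557172348055250}{41} \approx 3.798 \cdot 10^{13}$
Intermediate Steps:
$g{\left(v,M \right)} = -23$ ($g{\left(v,M \right)} = -3 - \left(20 + 0 v\right) = -3 + \left(0 - 20\right) = -3 - 20 = -23$)
$I{\left(h \right)} = - 23 h^{2}$
$G{\left(s \right)} = 40 + s$
$\left(1431156 - 4037281\right) \left(I{\left(796 \right)} + G{\left(-182 \right)} \frac{35}{41}\right) = \left(1431156 - 4037281\right) \left(- 23 \cdot 796^{2} + \left(40 - 182\right) \frac{35}{41}\right) = - 2606125 \left(\left(-23\right) 633616 - 142 \cdot 35 \cdot \frac{1}{41}\right) = - 2606125 \left(-14573168 - \frac{4970}{41}\right) = \left(-2606125\right) \left(- \frac{597504858}{41}\right) = \frac{1557172348055250}{41}$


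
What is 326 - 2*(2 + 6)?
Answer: 310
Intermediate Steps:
326 - 2*(2 + 6) = 326 - 2*8 = 326 - 1*16 = 326 - 16 = 310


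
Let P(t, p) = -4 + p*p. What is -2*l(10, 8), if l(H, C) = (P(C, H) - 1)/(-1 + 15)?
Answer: -95/7 ≈ -13.571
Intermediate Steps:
P(t, p) = -4 + p²
l(H, C) = -5/14 + H²/14 (l(H, C) = ((-4 + H²) - 1)/(-1 + 15) = (-5 + H²)/14 = (-5 + H²)*(1/14) = -5/14 + H²/14)
-2*l(10, 8) = -2*(-5/14 + (1/14)*10²) = -2*(-5/14 + (1/14)*100) = -2*(-5/14 + 50/7) = -2*95/14 = -95/7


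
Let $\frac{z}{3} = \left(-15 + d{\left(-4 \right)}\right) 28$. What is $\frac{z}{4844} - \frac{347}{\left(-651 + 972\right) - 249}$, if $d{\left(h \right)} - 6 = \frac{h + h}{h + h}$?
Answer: $- \frac{61759}{12456} \approx -4.9582$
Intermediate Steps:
$d{\left(h \right)} = 7$ ($d{\left(h \right)} = 6 + \frac{h + h}{h + h} = 6 + \frac{2 h}{2 h} = 6 + 2 h \frac{1}{2 h} = 6 + 1 = 7$)
$z = -672$ ($z = 3 \left(-15 + 7\right) 28 = 3 \left(\left(-8\right) 28\right) = 3 \left(-224\right) = -672$)
$\frac{z}{4844} - \frac{347}{\left(-651 + 972\right) - 249} = - \frac{672}{4844} - \frac{347}{\left(-651 + 972\right) - 249} = \left(-672\right) \frac{1}{4844} - \frac{347}{321 - 249} = - \frac{24}{173} - \frac{347}{72} = - \frac{61759}{12456}$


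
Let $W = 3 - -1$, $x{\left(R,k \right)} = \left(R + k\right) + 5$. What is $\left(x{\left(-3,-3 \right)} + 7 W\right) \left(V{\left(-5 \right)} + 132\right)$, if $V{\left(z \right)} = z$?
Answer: $3429$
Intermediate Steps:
$x{\left(R,k \right)} = 5 + R + k$
$W = 4$ ($W = 3 + 1 = 4$)
$\left(x{\left(-3,-3 \right)} + 7 W\right) \left(V{\left(-5 \right)} + 132\right) = \left(\left(5 - 3 - 3\right) + 7 \cdot 4\right) \left(-5 + 132\right) = \left(-1 + 28\right) 127 = 27 \cdot 127 = 3429$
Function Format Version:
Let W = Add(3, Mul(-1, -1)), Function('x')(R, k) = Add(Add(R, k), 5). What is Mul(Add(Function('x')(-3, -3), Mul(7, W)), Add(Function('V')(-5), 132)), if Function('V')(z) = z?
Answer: 3429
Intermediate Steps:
Function('x')(R, k) = Add(5, R, k)
W = 4 (W = Add(3, 1) = 4)
Mul(Add(Function('x')(-3, -3), Mul(7, W)), Add(Function('V')(-5), 132)) = Mul(Add(Add(5, -3, -3), Mul(7, 4)), Add(-5, 132)) = Mul(Add(-1, 28), 127) = Mul(27, 127) = 3429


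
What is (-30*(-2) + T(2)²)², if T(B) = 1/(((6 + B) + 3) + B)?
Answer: 102839881/28561 ≈ 3600.7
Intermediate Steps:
T(B) = 1/(9 + 2*B) (T(B) = 1/((9 + B) + B) = 1/(9 + 2*B))
(-30*(-2) + T(2)²)² = (-30*(-2) + (1/(9 + 2*2))²)² = (60 + (1/(9 + 4))²)² = (60 + (1/13)²)² = (60 + 1/169)² = (10141/169)² = 102839881/28561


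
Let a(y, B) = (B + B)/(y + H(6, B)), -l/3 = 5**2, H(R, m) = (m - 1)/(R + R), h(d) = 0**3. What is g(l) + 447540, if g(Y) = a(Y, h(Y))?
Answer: 447540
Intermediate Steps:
h(d) = 0
H(R, m) = (-1 + m)/(2*R) (H(R, m) = (-1 + m)/((2*R)) = (-1 + m)*(1/(2*R)) = (-1 + m)/(2*R))
l = -75 (l = -3*5**2 = -3*25 = -75)
a(y, B) = 2*B/(-1/12 + y + B/12) (a(y, B) = (B + B)/(y + (1/2)*(-1 + B)/6) = (2*B)/(y + (1/2)*(1/6)*(-1 + B)) = (2*B)/(y + (-1/12 + B/12)) = (2*B)/(-1/12 + y + B/12) = 2*B/(-1/12 + y + B/12))
g(Y) = 0 (g(Y) = 24*0/(-1 + 0 + 12*Y) = 24*0/(-1 + 12*Y) = 0)
g(l) + 447540 = 0 + 447540 = 447540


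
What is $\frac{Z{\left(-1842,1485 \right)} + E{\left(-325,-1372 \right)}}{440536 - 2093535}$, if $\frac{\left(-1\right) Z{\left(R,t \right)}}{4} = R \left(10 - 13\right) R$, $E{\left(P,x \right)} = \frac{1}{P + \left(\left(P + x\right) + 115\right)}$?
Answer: $- \frac{77644588175}{3152269093} \approx -24.631$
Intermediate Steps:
$E{\left(P,x \right)} = \frac{1}{115 + x + 2 P}$ ($E{\left(P,x \right)} = \frac{1}{P + \left(115 + P + x\right)} = \frac{1}{115 + x + 2 P}$)
$Z{\left(R,t \right)} = 12 R^{2}$ ($Z{\left(R,t \right)} = - 4 R \left(10 - 13\right) R = - 4 R \left(-3\right) R = - 4 - 3 R R = - 4 \left(- 3 R^{2}\right) = 12 R^{2}$)
$\frac{Z{\left(-1842,1485 \right)} + E{\left(-325,-1372 \right)}}{440536 - 2093535} = \frac{12 \left(-1842\right)^{2} + \frac{1}{115 - 1372 + 2 \left(-325\right)}}{440536 - 2093535} = \frac{12 \cdot 3392964 + \frac{1}{115 - 1372 - 650}}{-1652999} = \left(40715568 + \frac{1}{-1907}\right) \left(- \frac{1}{1652999}\right) = \left(40715568 - \frac{1}{1907}\right) \left(- \frac{1}{1652999}\right) = \frac{77644588175}{1907} \left(- \frac{1}{1652999}\right) = - \frac{77644588175}{3152269093}$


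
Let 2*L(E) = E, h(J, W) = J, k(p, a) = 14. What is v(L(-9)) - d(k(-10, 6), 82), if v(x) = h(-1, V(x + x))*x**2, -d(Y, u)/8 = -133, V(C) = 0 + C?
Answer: -4337/4 ≈ -1084.3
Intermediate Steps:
V(C) = C
L(E) = E/2
d(Y, u) = 1064 (d(Y, u) = -8*(-133) = 1064)
v(x) = -x**2
v(L(-9)) - d(k(-10, 6), 82) = -((1/2)*(-9))**2 - 1*1064 = -(-9/2)**2 - 1064 = -1*81/4 - 1064 = -81/4 - 1064 = -4337/4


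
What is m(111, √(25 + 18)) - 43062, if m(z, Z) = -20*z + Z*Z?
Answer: -45239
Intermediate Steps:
m(z, Z) = Z² - 20*z (m(z, Z) = -20*z + Z² = Z² - 20*z)
m(111, √(25 + 18)) - 43062 = ((√(25 + 18))² - 20*111) - 43062 = ((√43)² - 2220) - 43062 = (43 - 2220) - 43062 = -2177 - 43062 = -45239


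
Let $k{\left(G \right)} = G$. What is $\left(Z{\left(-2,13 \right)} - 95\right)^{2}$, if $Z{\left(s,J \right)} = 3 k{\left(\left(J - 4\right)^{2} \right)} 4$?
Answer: $769129$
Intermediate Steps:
$Z{\left(s,J \right)} = 12 \left(-4 + J\right)^{2}$ ($Z{\left(s,J \right)} = 3 \left(J - 4\right)^{2} \cdot 4 = 3 \left(-4 + J\right)^{2} \cdot 4 = 12 \left(-4 + J\right)^{2}$)
$\left(Z{\left(-2,13 \right)} - 95\right)^{2} = \left(12 \left(-4 + 13\right)^{2} - 95\right)^{2} = \left(12 \cdot 9^{2} - 95\right)^{2} = \left(12 \cdot 81 - 95\right)^{2} = \left(972 - 95\right)^{2} = 877^{2} = 769129$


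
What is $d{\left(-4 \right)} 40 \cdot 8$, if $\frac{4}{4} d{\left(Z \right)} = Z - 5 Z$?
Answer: $5120$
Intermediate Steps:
$d{\left(Z \right)} = - 4 Z$ ($d{\left(Z \right)} = Z - 5 Z = - 4 Z$)
$d{\left(-4 \right)} 40 \cdot 8 = \left(-4\right) \left(-4\right) 40 \cdot 8 = 16 \cdot 40 \cdot 8 = 640 \cdot 8 = 5120$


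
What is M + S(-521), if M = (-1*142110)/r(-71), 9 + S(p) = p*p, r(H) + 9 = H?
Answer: 2185667/8 ≈ 2.7321e+5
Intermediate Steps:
r(H) = -9 + H
S(p) = -9 + p**2 (S(p) = -9 + p*p = -9 + p**2)
M = 14211/8 (M = (-1*142110)/(-9 - 71) = -142110/(-80) = -142110*(-1/80) = 14211/8 ≈ 1776.4)
M + S(-521) = 14211/8 + (-9 + (-521)**2) = 14211/8 + (-9 + 271441) = 14211/8 + 271432 = 2185667/8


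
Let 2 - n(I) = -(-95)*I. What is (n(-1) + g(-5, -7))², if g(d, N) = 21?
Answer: 13924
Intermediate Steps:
n(I) = 2 - 95*I (n(I) = 2 - (-19)*(-5*I) = 2 - 95*I)
(n(-1) + g(-5, -7))² = ((2 - 95*(-1)) + 21)² = ((2 + 95) + 21)² = (97 + 21)² = 118² = 13924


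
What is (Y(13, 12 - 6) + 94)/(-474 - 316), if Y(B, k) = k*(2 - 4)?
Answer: -41/395 ≈ -0.10380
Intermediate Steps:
Y(B, k) = -2*k (Y(B, k) = k*(-2) = -2*k)
(Y(13, 12 - 6) + 94)/(-474 - 316) = (-2*(12 - 6) + 94)/(-474 - 316) = (-2*6 + 94)/(-790) = (-12 + 94)*(-1/790) = 82*(-1/790) = -41/395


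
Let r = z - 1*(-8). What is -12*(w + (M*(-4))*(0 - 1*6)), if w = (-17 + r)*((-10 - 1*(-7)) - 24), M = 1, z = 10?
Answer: 36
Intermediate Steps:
r = 18 (r = 10 - 1*(-8) = 10 + 8 = 18)
w = -27 (w = (-17 + 18)*((-10 - 1*(-7)) - 24) = 1*((-10 + 7) - 24) = 1*(-3 - 24) = 1*(-27) = -27)
-12*(w + (M*(-4))*(0 - 1*6)) = -12*(-27 + (1*(-4))*(0 - 1*6)) = -12*(-27 - 4*(0 - 6)) = -12*(-27 - 4*(-6)) = -12*(-27 + 24) = -12*(-3) = 36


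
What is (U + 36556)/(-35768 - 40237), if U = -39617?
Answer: 3061/76005 ≈ 0.040274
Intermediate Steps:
(U + 36556)/(-35768 - 40237) = (-39617 + 36556)/(-35768 - 40237) = -3061/(-76005) = -3061*(-1/76005) = 3061/76005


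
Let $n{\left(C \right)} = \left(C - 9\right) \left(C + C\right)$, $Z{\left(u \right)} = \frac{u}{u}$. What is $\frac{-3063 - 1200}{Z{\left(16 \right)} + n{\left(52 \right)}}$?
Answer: $- \frac{203}{213} \approx -0.95305$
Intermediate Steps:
$Z{\left(u \right)} = 1$
$n{\left(C \right)} = 2 C \left(-9 + C\right)$ ($n{\left(C \right)} = \left(-9 + C\right) 2 C = 2 C \left(-9 + C\right)$)
$\frac{-3063 - 1200}{Z{\left(16 \right)} + n{\left(52 \right)}} = \frac{-3063 - 1200}{1 + 2 \cdot 52 \left(-9 + 52\right)} = - \frac{4263}{1 + 2 \cdot 52 \cdot 43} = - \frac{4263}{1 + 4472} = - \frac{4263}{4473} = \left(-4263\right) \frac{1}{4473} = - \frac{203}{213}$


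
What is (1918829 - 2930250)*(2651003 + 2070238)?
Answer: -4775162293461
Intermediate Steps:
(1918829 - 2930250)*(2651003 + 2070238) = -1011421*4721241 = -4775162293461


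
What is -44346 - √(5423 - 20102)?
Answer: -44346 - 3*I*√1631 ≈ -44346.0 - 121.16*I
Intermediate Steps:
-44346 - √(5423 - 20102) = -44346 - √(-14679) = -44346 - 3*I*√1631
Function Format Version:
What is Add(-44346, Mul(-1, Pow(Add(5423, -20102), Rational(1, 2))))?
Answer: Add(-44346, Mul(-3, I, Pow(1631, Rational(1, 2)))) ≈ Add(-44346., Mul(-121.16, I))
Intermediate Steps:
Add(-44346, Mul(-1, Pow(Add(5423, -20102), Rational(1, 2)))) = Add(-44346, Mul(-1, Pow(-14679, Rational(1, 2)))) = Add(-44346, Mul(-1, Mul(3, I, Pow(1631, Rational(1, 2))))) = Add(-44346, Mul(-3, I, Pow(1631, Rational(1, 2))))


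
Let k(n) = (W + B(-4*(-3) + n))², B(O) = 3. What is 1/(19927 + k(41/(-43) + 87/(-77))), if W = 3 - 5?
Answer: 1/19928 ≈ 5.0181e-5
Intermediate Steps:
W = -2
k(n) = 1 (k(n) = (-2 + 3)² = 1² = 1)
1/(19927 + k(41/(-43) + 87/(-77))) = 1/(19927 + 1) = 1/19928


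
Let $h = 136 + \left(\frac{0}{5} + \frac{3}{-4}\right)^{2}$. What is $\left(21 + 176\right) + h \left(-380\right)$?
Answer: $- \frac{206787}{4} \approx -51697.0$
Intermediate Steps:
$h = \frac{2185}{16}$ ($h = 136 + \left(0 \cdot \frac{1}{5} + 3 \left(- \frac{1}{4}\right)\right)^{2} = 136 + \left(0 - \frac{3}{4}\right)^{2} = 136 + \left(- \frac{3}{4}\right)^{2} = 136 + \frac{9}{16} = \frac{2185}{16} \approx 136.56$)
$\left(21 + 176\right) + h \left(-380\right) = \left(21 + 176\right) + \frac{2185}{16} \left(-380\right) = 197 - \frac{207575}{4} = - \frac{206787}{4}$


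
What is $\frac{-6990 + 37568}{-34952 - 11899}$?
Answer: $- \frac{30578}{46851} \approx -0.65267$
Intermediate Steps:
$\frac{-6990 + 37568}{-34952 - 11899} = \frac{30578}{-46851} = 30578 \left(- \frac{1}{46851}\right) = - \frac{30578}{46851}$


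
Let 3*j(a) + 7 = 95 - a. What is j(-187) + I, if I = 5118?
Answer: 15629/3 ≈ 5209.7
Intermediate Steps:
j(a) = 88/3 - a/3 (j(a) = -7/3 + (95 - a)/3 = -7/3 + (95/3 - a/3) = 88/3 - a/3)
j(-187) + I = (88/3 - ⅓*(-187)) + 5118 = (88/3 + 187/3) + 5118 = 275/3 + 5118 = 15629/3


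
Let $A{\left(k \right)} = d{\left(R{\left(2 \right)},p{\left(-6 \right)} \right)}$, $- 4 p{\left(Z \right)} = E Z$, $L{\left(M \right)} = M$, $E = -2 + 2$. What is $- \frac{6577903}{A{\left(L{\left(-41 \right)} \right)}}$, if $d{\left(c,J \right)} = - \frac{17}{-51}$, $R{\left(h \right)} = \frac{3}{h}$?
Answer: $-19733709$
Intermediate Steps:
$E = 0$
$p{\left(Z \right)} = 0$ ($p{\left(Z \right)} = - \frac{0 Z}{4} = \left(- \frac{1}{4}\right) 0 = 0$)
$d{\left(c,J \right)} = \frac{1}{3}$ ($d{\left(c,J \right)} = \left(-17\right) \left(- \frac{1}{51}\right) = \frac{1}{3}$)
$A{\left(k \right)} = \frac{1}{3}$
$- \frac{6577903}{A{\left(L{\left(-41 \right)} \right)}} = - 6577903 \frac{1}{\frac{1}{3}} = \left(-6577903\right) 3 = -19733709$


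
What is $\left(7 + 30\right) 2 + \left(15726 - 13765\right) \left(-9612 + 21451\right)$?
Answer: $23216353$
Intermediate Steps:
$\left(7 + 30\right) 2 + \left(15726 - 13765\right) \left(-9612 + 21451\right) = 37 \cdot 2 + 1961 \cdot 11839 = 74 + 23216279 = 23216353$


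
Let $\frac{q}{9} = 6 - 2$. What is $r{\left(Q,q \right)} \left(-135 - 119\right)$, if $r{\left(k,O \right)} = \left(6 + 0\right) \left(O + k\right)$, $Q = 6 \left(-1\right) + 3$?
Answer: $-50292$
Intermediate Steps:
$q = 36$ ($q = 9 \left(6 - 2\right) = 9 \cdot 4 = 36$)
$Q = -3$ ($Q = -6 + 3 = -3$)
$r{\left(k,O \right)} = 6 O + 6 k$ ($r{\left(k,O \right)} = 6 \left(O + k\right) = 6 O + 6 k$)
$r{\left(Q,q \right)} \left(-135 - 119\right) = \left(6 \cdot 36 + 6 \left(-3\right)\right) \left(-135 - 119\right) = \left(216 - 18\right) \left(-254\right) = 198 \left(-254\right) = -50292$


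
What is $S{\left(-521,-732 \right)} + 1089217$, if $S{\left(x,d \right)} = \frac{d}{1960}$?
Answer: $\frac{533716147}{490} \approx 1.0892 \cdot 10^{6}$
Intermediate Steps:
$S{\left(x,d \right)} = \frac{d}{1960}$ ($S{\left(x,d \right)} = d \frac{1}{1960} = \frac{d}{1960}$)
$S{\left(-521,-732 \right)} + 1089217 = \frac{1}{1960} \left(-732\right) + 1089217 = - \frac{183}{490} + 1089217 = \frac{533716147}{490}$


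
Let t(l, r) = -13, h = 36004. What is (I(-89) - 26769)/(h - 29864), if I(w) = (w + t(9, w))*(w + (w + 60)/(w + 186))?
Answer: -1713069/595580 ≈ -2.8763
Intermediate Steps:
I(w) = (-13 + w)*(w + (60 + w)/(186 + w)) (I(w) = (w - 13)*(w + (w + 60)/(w + 186)) = (-13 + w)*(w + (60 + w)/(186 + w)))
(I(-89) - 26769)/(h - 29864) = ((-780 + (-89)³ - 2371*(-89) + 174*(-89)²)/(186 - 89) - 26769)/(36004 - 29864) = ((-780 - 704969 + 211019 + 174*7921)/97 - 26769)/6140 = ((-780 - 704969 + 211019 + 1378254)/97 - 26769)*(1/6140) = ((1/97)*883524 - 26769)*(1/6140) = (883524/97 - 26769)*(1/6140) = -1713069/97*1/6140 = -1713069/595580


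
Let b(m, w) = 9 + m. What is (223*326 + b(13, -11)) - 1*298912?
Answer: -226192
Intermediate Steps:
(223*326 + b(13, -11)) - 1*298912 = (223*326 + (9 + 13)) - 1*298912 = (72698 + 22) - 298912 = 72720 - 298912 = -226192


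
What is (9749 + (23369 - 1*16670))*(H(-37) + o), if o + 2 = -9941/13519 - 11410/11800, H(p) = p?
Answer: -2669921349168/3988105 ≈ -6.6947e+5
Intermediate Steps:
o = -59060399/15952420 (o = -2 + (-9941/13519 - 11410/11800) = -2 + (-9941*1/13519 - 11410*1/11800) = -2 + (-9941/13519 - 1141/1180) = -2 - 27155559/15952420 = -59060399/15952420 ≈ -3.7023)
(9749 + (23369 - 1*16670))*(H(-37) + o) = (9749 + (23369 - 1*16670))*(-37 - 59060399/15952420) = (9749 + (23369 - 16670))*(-649299939/15952420) = (9749 + 6699)*(-649299939/15952420) = 16448*(-649299939/15952420) = -2669921349168/3988105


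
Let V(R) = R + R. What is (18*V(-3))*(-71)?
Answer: 7668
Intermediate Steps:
V(R) = 2*R
(18*V(-3))*(-71) = (18*(2*(-3)))*(-71) = (18*(-6))*(-71) = -108*(-71) = 7668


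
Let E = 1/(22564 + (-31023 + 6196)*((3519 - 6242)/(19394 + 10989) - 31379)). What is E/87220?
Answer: 30383/2064542836366913840 ≈ 1.4717e-14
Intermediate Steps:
E = 30383/23670520939772 (E = 1/(22564 - 24827*(-2723/30383 - 31379)) = 1/(22564 - 24827*(-953390880/30383)) = 1/(22564 + 23669835377760/30383) = 1/(23670520939772/30383) = 30383/23670520939772 ≈ 1.2836e-9)
E/87220 = (30383/23670520939772)/87220 = (30383/23670520939772)*(1/87220) = 30383/2064542836366913840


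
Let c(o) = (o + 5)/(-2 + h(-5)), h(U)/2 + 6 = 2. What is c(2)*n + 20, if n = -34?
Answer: 219/5 ≈ 43.800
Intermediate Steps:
h(U) = -8 (h(U) = -12 + 2*2 = -12 + 4 = -8)
c(o) = -½ - o/10 (c(o) = (o + 5)/(-2 - 8) = (5 + o)/(-10) = (5 + o)*(-⅒) = -½ - o/10)
c(2)*n + 20 = (-½ - ⅒*2)*(-34) + 20 = (-½ - ⅕)*(-34) + 20 = -7/10*(-34) + 20 = 119/5 + 20 = 219/5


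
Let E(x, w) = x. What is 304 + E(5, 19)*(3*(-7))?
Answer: 199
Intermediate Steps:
304 + E(5, 19)*(3*(-7)) = 304 + 5*(3*(-7)) = 304 + 5*(-21) = 304 - 105 = 199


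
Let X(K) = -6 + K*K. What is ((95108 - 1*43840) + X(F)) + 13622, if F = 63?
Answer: 68853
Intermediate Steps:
X(K) = -6 + K²
((95108 - 1*43840) + X(F)) + 13622 = ((95108 - 1*43840) + (-6 + 63²)) + 13622 = ((95108 - 43840) + (-6 + 3969)) + 13622 = (51268 + 3963) + 13622 = 55231 + 13622 = 68853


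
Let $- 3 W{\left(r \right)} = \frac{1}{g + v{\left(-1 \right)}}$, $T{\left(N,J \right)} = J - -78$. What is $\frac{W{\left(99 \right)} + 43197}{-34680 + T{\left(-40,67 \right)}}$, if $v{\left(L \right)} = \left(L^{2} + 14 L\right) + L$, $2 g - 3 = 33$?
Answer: $- \frac{518363}{414420} \approx -1.2508$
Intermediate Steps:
$g = 18$ ($g = \frac{3}{2} + \frac{1}{2} \cdot 33 = \frac{3}{2} + \frac{33}{2} = 18$)
$v{\left(L \right)} = L^{2} + 15 L$
$T{\left(N,J \right)} = 78 + J$ ($T{\left(N,J \right)} = J + 78 = 78 + J$)
$W{\left(r \right)} = - \frac{1}{12}$ ($W{\left(r \right)} = - \frac{1}{3 \left(18 - \left(15 - 1\right)\right)} = - \frac{1}{3 \left(18 - 14\right)} = - \frac{1}{3 \cdot 4} = \left(- \frac{1}{3}\right) \frac{1}{4} = - \frac{1}{12}$)
$\frac{W{\left(99 \right)} + 43197}{-34680 + T{\left(-40,67 \right)}} = \frac{- \frac{1}{12} + 43197}{-34680 + \left(78 + 67\right)} = \frac{518363}{12 \left(-34680 + 145\right)} = \frac{518363}{12 \left(-34535\right)} = \frac{518363}{12} \left(- \frac{1}{34535}\right) = - \frac{518363}{414420}$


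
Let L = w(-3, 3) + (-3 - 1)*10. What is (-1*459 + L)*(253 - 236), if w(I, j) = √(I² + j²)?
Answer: -8483 + 51*√2 ≈ -8410.9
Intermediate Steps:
L = -40 + 3*√2 (L = √((-3)² + 3²) + (-3 - 1)*10 = √(9 + 9) - 4*10 = √18 - 40 = 3*√2 - 40 = -40 + 3*√2 ≈ -35.757)
(-1*459 + L)*(253 - 236) = (-1*459 + (-40 + 3*√2))*(253 - 236) = (-459 + (-40 + 3*√2))*17 = (-499 + 3*√2)*17 = -8483 + 51*√2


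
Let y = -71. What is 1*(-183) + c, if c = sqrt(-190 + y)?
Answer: -183 + 3*I*sqrt(29) ≈ -183.0 + 16.155*I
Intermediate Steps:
c = 3*I*sqrt(29) (c = sqrt(-190 - 71) = sqrt(-261) = 3*I*sqrt(29) ≈ 16.155*I)
1*(-183) + c = 1*(-183) + 3*I*sqrt(29) = -183 + 3*I*sqrt(29)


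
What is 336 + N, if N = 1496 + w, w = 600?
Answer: 2432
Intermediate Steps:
N = 2096 (N = 1496 + 600 = 2096)
336 + N = 336 + 2096 = 2432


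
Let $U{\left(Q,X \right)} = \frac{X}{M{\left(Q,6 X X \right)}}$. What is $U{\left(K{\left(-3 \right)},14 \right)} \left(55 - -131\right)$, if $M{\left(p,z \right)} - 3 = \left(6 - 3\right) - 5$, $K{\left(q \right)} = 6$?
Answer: $2604$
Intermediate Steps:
$M{\left(p,z \right)} = 1$ ($M{\left(p,z \right)} = 3 + \left(\left(6 - 3\right) - 5\right) = 3 + \left(3 - 5\right) = 3 - 2 = 1$)
$U{\left(Q,X \right)} = X$ ($U{\left(Q,X \right)} = \frac{X}{1} = X 1 = X$)
$U{\left(K{\left(-3 \right)},14 \right)} \left(55 - -131\right) = 14 \left(55 - -131\right) = 14 \left(55 + 131\right) = 14 \cdot 186 = 2604$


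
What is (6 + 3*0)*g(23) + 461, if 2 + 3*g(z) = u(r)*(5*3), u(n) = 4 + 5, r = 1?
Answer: 727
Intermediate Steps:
u(n) = 9
g(z) = 133/3 (g(z) = -⅔ + (9*(5*3))/3 = -⅔ + (9*15)/3 = -⅔ + (⅓)*135 = -⅔ + 45 = 133/3)
(6 + 3*0)*g(23) + 461 = (6 + 3*0)*(133/3) + 461 = (6 + 0)*(133/3) + 461 = 6*(133/3) + 461 = 266 + 461 = 727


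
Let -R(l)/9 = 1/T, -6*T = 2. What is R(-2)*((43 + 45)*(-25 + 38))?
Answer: 30888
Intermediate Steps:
T = -⅓ (T = -⅙*2 = -⅓ ≈ -0.33333)
R(l) = 27 (R(l) = -9/(-⅓) = -9*(-3) = 27)
R(-2)*((43 + 45)*(-25 + 38)) = 27*((43 + 45)*(-25 + 38)) = 27*(88*13) = 27*1144 = 30888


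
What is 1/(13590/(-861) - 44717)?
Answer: -287/12838309 ≈ -2.2355e-5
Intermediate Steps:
1/(13590/(-861) - 44717) = 1/(13590*(-1/861) - 44717) = 1/(-4530/287 - 44717) = 1/(-12838309/287) = -287/12838309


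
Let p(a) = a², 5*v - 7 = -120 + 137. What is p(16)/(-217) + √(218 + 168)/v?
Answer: -256/217 + 5*√386/24 ≈ 2.9134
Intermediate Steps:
v = 24/5 (v = 7/5 + (-120 + 137)/5 = 7/5 + (⅕)*17 = 7/5 + 17/5 = 24/5 ≈ 4.8000)
p(16)/(-217) + √(218 + 168)/v = 16²/(-217) + √(218 + 168)/(24/5) = 256*(-1/217) + √386*(5/24) = -256/217 + 5*√386/24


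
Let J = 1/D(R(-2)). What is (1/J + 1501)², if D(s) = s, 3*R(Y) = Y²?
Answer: 20313049/9 ≈ 2.2570e+6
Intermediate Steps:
R(Y) = Y²/3
J = ¾ (J = 1/((⅓)*(-2)²) = 1/((⅓)*4) = 1/(4/3) = ¾ ≈ 0.75000)
(1/J + 1501)² = (1/(¾) + 1501)² = (4/3 + 1501)² = (4507/3)² = 20313049/9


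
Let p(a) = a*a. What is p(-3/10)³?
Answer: 729/1000000 ≈ 0.00072900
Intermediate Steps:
p(a) = a²
p(-3/10)³ = ((-3/10)²)³ = (9/100)³ = 729/1000000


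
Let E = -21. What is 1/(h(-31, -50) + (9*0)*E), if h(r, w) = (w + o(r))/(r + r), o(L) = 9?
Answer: 62/41 ≈ 1.5122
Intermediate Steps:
h(r, w) = (9 + w)/(2*r) (h(r, w) = (w + 9)/(r + r) = (9 + w)/((2*r)) = (9 + w)*(1/(2*r)) = (9 + w)/(2*r))
1/(h(-31, -50) + (9*0)*E) = 1/((1/2)*(9 - 50)/(-31) + (9*0)*(-21)) = 1/((1/2)*(-1/31)*(-41) + 0*(-21)) = 1/(41/62 + 0) = 1/(41/62) = 62/41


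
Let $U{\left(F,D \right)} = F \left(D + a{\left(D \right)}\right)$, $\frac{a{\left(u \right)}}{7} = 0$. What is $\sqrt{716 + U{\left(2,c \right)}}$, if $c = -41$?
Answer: $\sqrt{634} \approx 25.179$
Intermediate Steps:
$a{\left(u \right)} = 0$ ($a{\left(u \right)} = 7 \cdot 0 = 0$)
$U{\left(F,D \right)} = D F$ ($U{\left(F,D \right)} = F \left(D + 0\right) = F D = D F$)
$\sqrt{716 + U{\left(2,c \right)}} = \sqrt{716 - 82} = \sqrt{634}$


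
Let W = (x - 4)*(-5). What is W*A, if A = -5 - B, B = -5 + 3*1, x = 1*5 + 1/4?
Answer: 75/4 ≈ 18.750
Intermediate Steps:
x = 21/4 (x = 5 + ¼ = 21/4 ≈ 5.2500)
B = -2 (B = -5 + 3 = -2)
W = -25/4 (W = (21/4 - 4)*(-5) = (5/4)*(-5) = -25/4 ≈ -6.2500)
A = -3 (A = -5 - 1*(-2) = -5 + 2 = -3)
W*A = -25/4*(-3) = 75/4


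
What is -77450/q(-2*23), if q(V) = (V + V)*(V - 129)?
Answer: -1549/322 ≈ -4.8106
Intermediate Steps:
q(V) = 2*V*(-129 + V) (q(V) = (2*V)*(-129 + V) = 2*V*(-129 + V))
-77450/q(-2*23) = -77450*(-1/(92*(-129 - 2*23))) = -77450*(-1/(92*(-129 - 46))) = -77450/(2*(-46)*(-175)) = -77450/16100 = -77450*1/16100 = -1549/322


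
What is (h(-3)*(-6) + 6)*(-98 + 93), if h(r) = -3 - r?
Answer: -30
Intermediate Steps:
(h(-3)*(-6) + 6)*(-98 + 93) = ((-3 - 1*(-3))*(-6) + 6)*(-98 + 93) = ((-3 + 3)*(-6) + 6)*(-5) = (0*(-6) + 6)*(-5) = (0 + 6)*(-5) = 6*(-5) = -30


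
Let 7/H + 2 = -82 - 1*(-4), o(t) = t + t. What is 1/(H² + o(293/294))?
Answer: 940800/1882403 ≈ 0.49979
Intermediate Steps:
o(t) = 2*t
H = -7/80 (H = 7/(-2 + (-82 - 1*(-4))) = 7/(-2 + (-82 + 4)) = 7/(-2 - 78) = 7/(-80) = 7*(-1/80) = -7/80 ≈ -0.087500)
1/(H² + o(293/294)) = 1/((-7/80)² + 2*(293/294)) = 1/(49/6400 + 2*(293*(1/294))) = 1/(49/6400 + 2*(293/294)) = 1/(49/6400 + 293/147) = 1/(1882403/940800) = 940800/1882403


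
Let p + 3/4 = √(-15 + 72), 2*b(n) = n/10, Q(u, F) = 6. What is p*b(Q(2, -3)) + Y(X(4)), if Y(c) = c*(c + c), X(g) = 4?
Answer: 1271/40 + 3*√57/10 ≈ 34.040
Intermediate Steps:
b(n) = n/20 (b(n) = (n/10)/2 = n/20)
p = -¾ + √57 (p = -¾ + √(-15 + 72) = -¾ + √57 ≈ 6.7998)
Y(c) = 2*c² (Y(c) = c*(2*c) = 2*c²)
p*b(Q(2, -3)) + Y(X(4)) = (-¾ + √57)*((1/20)*6) + 2*4² = (-¾ + √57)*(3/10) + 2*16 = (-9/40 + 3*√57/10) + 32 = 1271/40 + 3*√57/10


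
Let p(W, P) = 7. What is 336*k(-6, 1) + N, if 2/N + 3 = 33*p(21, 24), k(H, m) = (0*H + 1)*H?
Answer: -229823/114 ≈ -2016.0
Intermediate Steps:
k(H, m) = H (k(H, m) = (0 + 1)*H = 1*H = H)
N = 1/114 (N = 2/(-3 + 33*7) = 2/(-3 + 231) = 2/228 = 2*(1/228) = 1/114 ≈ 0.0087719)
336*k(-6, 1) + N = 336*(-6) + 1/114 = -2016 + 1/114 = -229823/114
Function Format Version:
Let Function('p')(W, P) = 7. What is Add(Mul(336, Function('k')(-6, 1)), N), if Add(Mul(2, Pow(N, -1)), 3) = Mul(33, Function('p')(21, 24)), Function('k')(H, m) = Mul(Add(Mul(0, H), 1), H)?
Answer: Rational(-229823, 114) ≈ -2016.0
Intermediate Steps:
Function('k')(H, m) = H (Function('k')(H, m) = Mul(Add(0, 1), H) = Mul(1, H) = H)
N = Rational(1, 114) (N = Mul(2, Pow(Add(-3, Mul(33, 7)), -1)) = Mul(2, Pow(Add(-3, 231), -1)) = Mul(2, Pow(228, -1)) = Mul(2, Rational(1, 228)) = Rational(1, 114) ≈ 0.0087719)
Add(Mul(336, Function('k')(-6, 1)), N) = Add(Mul(336, -6), Rational(1, 114)) = Add(-2016, Rational(1, 114)) = Rational(-229823, 114)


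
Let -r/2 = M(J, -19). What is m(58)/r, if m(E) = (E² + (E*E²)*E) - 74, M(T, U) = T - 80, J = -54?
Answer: 5659893/134 ≈ 42238.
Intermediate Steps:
M(T, U) = -80 + T
r = 268 (r = -2*(-80 - 54) = -2*(-134) = 268)
m(E) = -74 + E² + E⁴ (m(E) = (E² + E³*E) - 74 = (E² + E⁴) - 74 = -74 + E² + E⁴)
m(58)/r = (-74 + 58² + 58⁴)/268 = (-74 + 3364 + 11316496)*(1/268) = 11319786*(1/268) = 5659893/134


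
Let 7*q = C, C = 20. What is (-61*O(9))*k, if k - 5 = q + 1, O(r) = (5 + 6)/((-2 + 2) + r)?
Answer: -41602/63 ≈ -660.35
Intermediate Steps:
q = 20/7 (q = (⅐)*20 = 20/7 ≈ 2.8571)
O(r) = 11/r (O(r) = 11/(0 + r) = 11/r)
k = 62/7 (k = 5 + (20/7 + 1) = 5 + 27/7 = 62/7 ≈ 8.8571)
(-61*O(9))*k = -671/9*(62/7) = -61*11/9*(62/7) = -671/9*62/7 = -41602/63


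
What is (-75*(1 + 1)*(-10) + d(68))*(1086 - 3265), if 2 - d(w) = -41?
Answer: -3362197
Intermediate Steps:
d(w) = 43 (d(w) = 2 - 1*(-41) = 2 + 41 = 43)
(-75*(1 + 1)*(-10) + d(68))*(1086 - 3265) = (-75*(1 + 1)*(-10) + 43)*(1086 - 3265) = (-75*2*(-10) + 43)*(-2179) = (-15*10*(-10) + 43)*(-2179) = (-150*(-10) + 43)*(-2179) = (1500 + 43)*(-2179) = 1543*(-2179) = -3362197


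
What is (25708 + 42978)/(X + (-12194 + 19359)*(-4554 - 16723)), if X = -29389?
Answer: -34343/76239547 ≈ -0.00045046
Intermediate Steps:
(25708 + 42978)/(X + (-12194 + 19359)*(-4554 - 16723)) = (25708 + 42978)/(-29389 + (-12194 + 19359)*(-4554 - 16723)) = 68686/(-29389 + 7165*(-21277)) = 68686/(-29389 - 152449705) = 68686/(-152479094) = 68686*(-1/152479094) = -34343/76239547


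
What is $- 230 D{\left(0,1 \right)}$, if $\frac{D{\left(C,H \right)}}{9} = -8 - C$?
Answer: $16560$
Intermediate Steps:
$D{\left(C,H \right)} = -72 - 9 C$ ($D{\left(C,H \right)} = 9 \left(-8 - C\right) = -72 - 9 C$)
$- 230 D{\left(0,1 \right)} = - 230 \left(-72 - 0\right) = - 230 \left(-72 + 0\right) = \left(-230\right) \left(-72\right) = 16560$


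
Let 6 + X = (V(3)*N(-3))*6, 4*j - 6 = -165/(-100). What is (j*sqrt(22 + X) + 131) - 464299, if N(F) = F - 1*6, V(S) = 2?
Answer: -464168 + 153*I*sqrt(23)/40 ≈ -4.6417e+5 + 18.344*I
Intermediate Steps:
N(F) = -6 + F (N(F) = F - 6 = -6 + F)
j = 153/80 (j = 3/2 + (-165/(-100))/4 = 3/2 + (-165*(-1/100))/4 = 3/2 + (1/4)*(33/20) = 3/2 + 33/80 = 153/80 ≈ 1.9125)
X = -114 (X = -6 + (2*(-6 - 3))*6 = -6 + (2*(-9))*6 = -6 - 18*6 = -6 - 108 = -114)
(j*sqrt(22 + X) + 131) - 464299 = (153*sqrt(22 - 114)/80 + 131) - 464299 = (153*sqrt(-92)/80 + 131) - 464299 = (153*(2*I*sqrt(23))/80 + 131) - 464299 = (153*I*sqrt(23)/40 + 131) - 464299 = (131 + 153*I*sqrt(23)/40) - 464299 = -464168 + 153*I*sqrt(23)/40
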